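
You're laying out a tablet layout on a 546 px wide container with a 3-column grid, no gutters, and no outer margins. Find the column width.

182 px

3c = 546 → c = 182 px.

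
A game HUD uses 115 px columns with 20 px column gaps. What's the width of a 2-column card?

250 px

Span of 2: 2·115 + 1·20 = 230 + 20 = 250 px.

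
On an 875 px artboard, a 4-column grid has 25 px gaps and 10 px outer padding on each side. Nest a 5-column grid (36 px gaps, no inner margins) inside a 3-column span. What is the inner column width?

98.2 px

Take off 20 px of margins, leaving 855 px.
4c + 3·25 = 855 → 4c = 780 → c = 195 px.
Span of 3: 3·195 + 2·25 = 585 + 50 = 635 px.
5 columns + 4 gaps: 5d + 4·36 = 635.
5d = 635 − 144 = 491, so d = 98.2 px.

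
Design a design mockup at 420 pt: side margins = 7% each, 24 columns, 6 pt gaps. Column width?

Each margin = 7% of 420 = 29.4 pt; content = 420 − 2·29.4 = 361.2 pt.
24 columns + 23 gaps: 24c + 23·6 = 361.2.
24c = 361.2 − 138 = 223.2, so c = 9.3 pt.

9.3 pt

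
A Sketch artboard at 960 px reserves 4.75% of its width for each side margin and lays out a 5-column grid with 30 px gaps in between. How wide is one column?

149.76 px

Margins: 4.75% × 960 = 45.6 px each, so content = 960 − 91.2 = 868.8 px.
868.8 − 4·30 = 748.8; ÷5 gives c = 149.76 px.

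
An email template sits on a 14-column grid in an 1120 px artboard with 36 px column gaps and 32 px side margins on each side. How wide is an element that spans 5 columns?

Inside the margins: 1120 − 64 = 1056 px.
14 columns + 13 column gaps: 14c + 13·36 = 1056.
14c = 1056 − 468 = 588, so c = 42 px.
Span of 5: 5·42 + 4·36 = 210 + 144 = 354 px.

354 px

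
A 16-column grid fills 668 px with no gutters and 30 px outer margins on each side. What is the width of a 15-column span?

570 px

Inside the margins: 668 − 60 = 608 px.
With no gutters, each column is 608/16 = 38 px.
15-column span = 15·38 = 570 px.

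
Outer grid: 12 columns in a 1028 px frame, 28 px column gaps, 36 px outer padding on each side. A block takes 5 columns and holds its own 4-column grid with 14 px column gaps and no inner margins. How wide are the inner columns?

85 px

Take off 72 px of margins, leaving 956 px.
12c + 11·28 = 956 → 12c = 648 → c = 54 px.
5 columns plus 4 column gaps: 270 + 112 = 382 px.
Subtracting 3 column gaps of 14 leaves 340 for 4 columns, so d = 85 px.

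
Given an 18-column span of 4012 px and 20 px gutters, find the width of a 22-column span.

4908 px

Subtracting 17 gutters of 20 leaves 3672 for 18 columns, so c = 204 px.
Span of 22: 22·204 + 21·20 = 4488 + 420 = 4908 px.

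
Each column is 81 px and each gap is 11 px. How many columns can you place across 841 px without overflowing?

9 columns

9 columns: 9·81 + 8·11 = 817 px ≤ 841.
10 columns: 909 px > 841. So 9.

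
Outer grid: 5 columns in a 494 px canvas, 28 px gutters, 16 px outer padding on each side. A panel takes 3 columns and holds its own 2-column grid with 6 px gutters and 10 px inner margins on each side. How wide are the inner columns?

120 px

Outer content = 494 − 2·16 = 462 px.
5c + 4·28 = 462 → 5c = 350 → c = 70 px.
3 columns plus 2 gutters: 210 + 56 = 266 px.
Inner content = 266 − 2·10 = 246 px.
Subtracting 1 gutter of 6 leaves 240 for 2 columns, so d = 120 px.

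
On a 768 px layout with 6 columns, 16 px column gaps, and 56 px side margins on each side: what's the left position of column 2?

Take off 112 px of margins, leaving 656 px.
Subtracting 5 column gaps of 16 leaves 576 for 6 columns, so c = 96 px.
Before column 2: the margin + 1 column + 1 column gap.
Offset = 56 + 1·(96 + 16) = 56 + 112 = 168 px.

168 px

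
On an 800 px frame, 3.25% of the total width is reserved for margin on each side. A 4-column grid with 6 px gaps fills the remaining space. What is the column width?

800 × (1 − 2·3.25%) = 800 × 93.5% = 748 px for the columns.
4 columns + 3 gaps: 4c + 3·6 = 748.
4c = 748 − 18 = 730, so c = 182.5 px.

182.5 px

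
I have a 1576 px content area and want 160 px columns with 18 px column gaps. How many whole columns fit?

Each extra column adds 160 + 18 = 178 px.
(1576 + 18) / 178 = 8.96, so 8 columns fit.

8 columns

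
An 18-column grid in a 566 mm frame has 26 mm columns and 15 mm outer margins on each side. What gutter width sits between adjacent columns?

Take off 30 mm of margins, leaving 536 mm.
18·26 + 17g = 536 → 17g = 68 → g = 4 mm.

4 mm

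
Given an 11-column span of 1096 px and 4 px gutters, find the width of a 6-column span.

11 columns + 10 gutters: 11c + 10·4 = 1096.
11c = 1096 − 40 = 1056, so c = 96 px.
6-column span = 6·96 + 5·4 = 596 px.

596 px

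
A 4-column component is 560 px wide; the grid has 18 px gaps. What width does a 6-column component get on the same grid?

4c + 3·18 = 560 → 4c = 506 → c = 126.5 px.
Span of 6: 6·126.5 + 5·18 = 759 + 90 = 849 px.

849 px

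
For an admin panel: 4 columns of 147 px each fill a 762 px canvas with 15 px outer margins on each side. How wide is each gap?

48 px

Inside the margins: 762 − 30 = 732 px.
4 columns take 4·147 = 588 px; remaining 144 splits into 3 gaps.
g = 144 / 3 = 48 px.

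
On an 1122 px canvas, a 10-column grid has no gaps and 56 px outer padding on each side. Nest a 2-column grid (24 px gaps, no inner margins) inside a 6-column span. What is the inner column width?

Subtract both margins: 1122 − 2·56 = 1010 px.
1010 / 10 = 101 px per column.
With no gaps, 6 columns span 6·101 = 606 px.
Subtracting 1 gap of 24 leaves 582 for 2 columns, so d = 291 px.

291 px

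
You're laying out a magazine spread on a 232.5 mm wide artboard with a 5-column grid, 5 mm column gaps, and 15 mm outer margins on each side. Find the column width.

36.5 mm

Take off 30 mm of margins, leaving 202.5 mm.
Subtracting 4 column gaps of 5 leaves 182.5 for 5 columns, so c = 36.5 mm.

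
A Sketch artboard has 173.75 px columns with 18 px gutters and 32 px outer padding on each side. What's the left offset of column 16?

Column 16 starts at margin + 15·(column + gutter) = 32 + 15·191.75 = 2908.25 px.

2908.25 px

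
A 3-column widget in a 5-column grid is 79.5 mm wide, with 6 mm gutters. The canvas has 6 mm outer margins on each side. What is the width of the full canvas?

148.5 mm

Subtracting 2 gutters of 6 leaves 67.5 for 3 columns, so c = 22.5 mm.
Total width: 2·6 + 5·22.5 + 4·6 = 148.5 mm.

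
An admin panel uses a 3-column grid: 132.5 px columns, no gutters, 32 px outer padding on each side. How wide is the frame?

461.5 px

Total width: 2·32 + 3·132.5 = 461.5 px.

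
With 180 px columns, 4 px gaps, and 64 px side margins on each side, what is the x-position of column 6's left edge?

984 px

Each column+gutter stride is 184 px; 5 of them past the 64 px margin is 64 + 920 = 984 px.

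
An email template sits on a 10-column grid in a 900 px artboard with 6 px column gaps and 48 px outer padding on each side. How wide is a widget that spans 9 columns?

723 px

Inside the margins: 900 − 96 = 804 px.
10 columns + 9 column gaps: 10c + 9·6 = 804.
10c = 804 − 54 = 750, so c = 75 px.
9 columns plus 8 column gaps: 675 + 48 = 723 px.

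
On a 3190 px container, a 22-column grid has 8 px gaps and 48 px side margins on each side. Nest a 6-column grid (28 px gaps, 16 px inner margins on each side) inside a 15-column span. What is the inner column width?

Take off 96 px of margins, leaving 3094 px.
3094 − 21·8 = 2926; ÷22 gives c = 133 px.
15 columns plus 14 gaps: 1995 + 112 = 2107 px.
Inner content = 2107 − 2·16 = 2075 px.
2075 − 5·28 = 1935; ÷6 gives d = 322.5 px.

322.5 px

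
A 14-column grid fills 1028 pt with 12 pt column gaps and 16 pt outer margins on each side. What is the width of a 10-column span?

708 pt

Take off 32 pt of margins, leaving 996 pt.
14 columns + 13 column gaps: 14c + 13·12 = 996.
14c = 996 − 156 = 840, so c = 60 pt.
Span of 10: 10·60 + 9·12 = 600 + 108 = 708 pt.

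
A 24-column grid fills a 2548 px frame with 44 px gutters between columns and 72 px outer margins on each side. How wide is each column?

Take off 144 px of margins, leaving 2404 px.
2404 − 23·44 = 1392; ÷24 gives c = 58 px.

58 px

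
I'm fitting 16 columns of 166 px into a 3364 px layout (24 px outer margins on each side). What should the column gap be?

44 px

Inside the margins: 3364 − 48 = 3316 px.
16 columns take 16·166 = 2656 px; remaining 660 splits into 15 column gaps.
g = 660 / 15 = 44 px.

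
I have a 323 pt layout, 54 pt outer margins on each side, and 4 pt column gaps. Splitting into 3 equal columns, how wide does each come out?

Take off 108 pt of margins, leaving 215 pt.
3c + 2·4 = 215 → 3c = 207 → c = 69 pt.

69 pt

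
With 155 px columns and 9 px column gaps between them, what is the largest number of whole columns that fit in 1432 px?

k columns need k·155 + (k−1)·9 = k·164 − 9.
k·164 − 9 ≤ 1432 → k ≤ 1441 / 164 ≈ 8.79, so k = 8.

8 columns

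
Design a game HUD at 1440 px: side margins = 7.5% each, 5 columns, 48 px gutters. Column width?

206.4 px

Each margin = 7.5% of 1440 = 108 px; content = 1440 − 2·108 = 1224 px.
Subtracting 4 gutters of 48 leaves 1032 for 5 columns, so c = 206.4 px.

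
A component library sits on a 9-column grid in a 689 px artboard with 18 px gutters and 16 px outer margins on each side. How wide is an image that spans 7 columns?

507 px

Subtract both margins: 689 − 2·16 = 657 px.
9 columns + 8 gutters: 9c + 8·18 = 657.
9c = 657 − 144 = 513, so c = 57 px.
Span of 7: 7·57 + 6·18 = 399 + 108 = 507 px.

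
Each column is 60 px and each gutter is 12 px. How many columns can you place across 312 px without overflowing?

Each extra column adds 60 + 12 = 72 px.
(312 + 12) / 72 = 4.50, so 4 columns fit.

4 columns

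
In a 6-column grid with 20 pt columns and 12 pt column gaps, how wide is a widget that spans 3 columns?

3 columns plus 2 column gaps: 60 + 24 = 84 pt.

84 pt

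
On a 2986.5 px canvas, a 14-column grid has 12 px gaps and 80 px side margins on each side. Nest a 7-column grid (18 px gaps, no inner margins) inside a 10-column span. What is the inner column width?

272.5 px

Inside the margins: 2986.5 − 160 = 2826.5 px.
2826.5 − 13·12 = 2670.5; ÷14 gives c = 190.75 px.
10-column span = 10·190.75 + 9·12 = 2015.5 px.
7 columns + 6 gaps: 7d + 6·18 = 2015.5.
7d = 2015.5 − 108 = 1907.5, so d = 272.5 px.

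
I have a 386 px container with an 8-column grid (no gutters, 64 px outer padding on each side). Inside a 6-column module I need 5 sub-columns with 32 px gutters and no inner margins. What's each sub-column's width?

13.1 px

Outer content = 386 − 2·64 = 258 px.
258 / 8 = 32.25 px per column.
6-column span = 6·32.25 = 193.5 px.
5 columns + 4 gutters: 5d + 4·32 = 193.5.
5d = 193.5 − 128 = 65.5, so d = 13.1 px.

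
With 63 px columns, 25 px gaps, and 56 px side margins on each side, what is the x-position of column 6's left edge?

Before column 6: the margin + 5 columns + 5 gaps.
Offset = 56 + 5·(63 + 25) = 56 + 440 = 496 px.

496 px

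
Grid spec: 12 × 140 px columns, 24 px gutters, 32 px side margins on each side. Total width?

Canvas = 2·32 + 12·140 + 11·24 = 64 + 1680 + 264 = 2008 px.

2008 px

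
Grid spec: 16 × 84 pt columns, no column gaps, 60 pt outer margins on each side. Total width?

Summing: 120 + 1344 = 1464 pt.

1464 pt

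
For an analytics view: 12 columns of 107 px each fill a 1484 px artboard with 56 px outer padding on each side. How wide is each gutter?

Inside the margins: 1484 − 112 = 1372 px.
12·107 + 11g = 1372 → 11g = 88 → g = 8 px.

8 px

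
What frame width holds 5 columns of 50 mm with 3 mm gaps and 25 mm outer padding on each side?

Frame = 2·25 + 5·50 + 4·3 = 50 + 250 + 12 = 312 mm.

312 mm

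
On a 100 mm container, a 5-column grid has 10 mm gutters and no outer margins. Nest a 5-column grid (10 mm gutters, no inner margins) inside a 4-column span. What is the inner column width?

7.6 mm

5 columns + 4 gutters: 5c + 4·10 = 100.
5c = 100 − 40 = 60, so c = 12 mm.
Span of 4: 4·12 + 3·10 = 48 + 30 = 78 mm.
5d + 4·10 = 78 → 5d = 38 → d = 7.6 mm.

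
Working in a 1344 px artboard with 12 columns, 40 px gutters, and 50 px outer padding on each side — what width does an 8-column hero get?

816 px

Content width = 1344 − 2·50 = 1244 px.
12 columns + 11 gutters: 12c + 11·40 = 1244.
12c = 1244 − 440 = 804, so c = 67 px.
8-column span = 8·67 + 7·40 = 816 px.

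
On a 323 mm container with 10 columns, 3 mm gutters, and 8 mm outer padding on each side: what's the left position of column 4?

Take off 16 mm of margins, leaving 307 mm.
Subtracting 9 gutters of 3 leaves 280 for 10 columns, so c = 28 mm.
Column 4 starts at margin + 3·(column + gutter) = 8 + 3·31 = 101 mm.

101 mm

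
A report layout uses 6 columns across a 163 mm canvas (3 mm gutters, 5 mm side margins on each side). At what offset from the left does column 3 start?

57 mm

Subtract both margins: 163 − 2·5 = 153 mm.
Subtracting 5 gutters of 3 leaves 138 for 6 columns, so c = 23 mm.
Before column 3: the margin + 2 columns + 2 gutters.
Offset = 5 + 2·(23 + 3) = 5 + 52 = 57 mm.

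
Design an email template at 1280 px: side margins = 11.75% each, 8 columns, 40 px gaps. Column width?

Margins: 11.75% × 1280 = 150.4 px each, so content = 1280 − 300.8 = 979.2 px.
Subtracting 7 gaps of 40 leaves 699.2 for 8 columns, so c = 87.4 px.

87.4 px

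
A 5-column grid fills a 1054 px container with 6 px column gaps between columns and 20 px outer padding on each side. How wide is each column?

198 px

Inside the margins: 1054 − 40 = 1014 px.
5 columns + 4 column gaps: 5c + 4·6 = 1014.
5c = 1014 − 24 = 990, so c = 198 px.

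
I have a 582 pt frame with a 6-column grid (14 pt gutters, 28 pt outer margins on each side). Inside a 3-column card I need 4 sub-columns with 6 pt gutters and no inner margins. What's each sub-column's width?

Take off 56 pt of margins, leaving 526 pt.
Subtracting 5 gutters of 14 leaves 456 for 6 columns, so c = 76 pt.
3-column span = 3·76 + 2·14 = 256 pt.
Subtracting 3 gutters of 6 leaves 238 for 4 columns, so d = 59.5 pt.

59.5 pt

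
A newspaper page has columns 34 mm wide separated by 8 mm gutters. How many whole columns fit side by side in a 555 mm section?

Each extra column adds 34 + 8 = 42 mm.
(555 + 8) / 42 = 13.40, so 13 columns fit.

13 columns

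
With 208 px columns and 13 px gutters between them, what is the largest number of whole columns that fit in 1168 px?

5 columns

Each extra column adds 208 + 13 = 221 px.
(1168 + 13) / 221 = 5.34, so 5 columns fit.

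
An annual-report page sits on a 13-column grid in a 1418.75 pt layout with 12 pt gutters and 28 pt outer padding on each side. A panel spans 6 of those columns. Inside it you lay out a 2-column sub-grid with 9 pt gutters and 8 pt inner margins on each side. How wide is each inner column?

Outer content = 1418.75 − 2·28 = 1362.75 pt.
13c + 12·12 = 1362.75 → 13c = 1218.75 → c = 93.75 pt.
6 columns plus 5 gutters: 562.5 + 60 = 622.5 pt.
Inner content = 622.5 − 2·8 = 606.5 pt.
2d + 1·9 = 606.5 → 2d = 597.5 → d = 298.75 pt.

298.75 pt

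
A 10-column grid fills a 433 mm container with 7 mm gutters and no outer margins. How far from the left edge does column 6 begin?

220 mm

Subtracting 9 gutters of 7 leaves 370 for 10 columns, so c = 37 mm.
No margin, so column 6 starts at 5·(column + gutter) = 5·44 = 220 mm.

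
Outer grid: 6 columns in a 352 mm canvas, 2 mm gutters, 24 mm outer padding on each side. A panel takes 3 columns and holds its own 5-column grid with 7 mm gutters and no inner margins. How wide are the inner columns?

Subtract both margins: 352 − 2·24 = 304 mm.
304 − 5·2 = 294; ÷6 gives c = 49 mm.
3-column span = 3·49 + 2·2 = 151 mm.
151 − 4·7 = 123; ÷5 gives d = 24.6 mm.

24.6 mm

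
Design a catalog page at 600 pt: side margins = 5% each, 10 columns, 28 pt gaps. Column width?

28.8 pt

600 × (1 − 2·5%) = 600 × 90% = 540 pt for the columns.
Subtracting 9 gaps of 28 leaves 288 for 10 columns, so c = 28.8 pt.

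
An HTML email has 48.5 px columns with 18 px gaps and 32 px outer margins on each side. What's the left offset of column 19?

1229 px

Each column+gutter stride is 66.5 px; 18 of them past the 32 px margin is 32 + 1197 = 1229 px.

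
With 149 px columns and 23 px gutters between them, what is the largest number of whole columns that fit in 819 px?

4 columns

4 columns: 4·149 + 3·23 = 665 px ≤ 819.
5 columns: 837 px > 819. So 4.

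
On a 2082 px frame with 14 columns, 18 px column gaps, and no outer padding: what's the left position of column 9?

1200 px

Subtracting 13 column gaps of 18 leaves 1848 for 14 columns, so c = 132 px.
Before column 9: 8 columns + 8 column gaps.
Offset = 8·(132 + 18) = 8·150 = 1200 px.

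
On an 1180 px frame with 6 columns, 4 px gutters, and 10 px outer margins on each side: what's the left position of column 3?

Subtract both margins: 1180 − 2·10 = 1160 px.
Subtracting 5 gutters of 4 leaves 1140 for 6 columns, so c = 190 px.
Column 3 starts at margin + 2·(column + gutter) = 10 + 2·194 = 398 px.

398 px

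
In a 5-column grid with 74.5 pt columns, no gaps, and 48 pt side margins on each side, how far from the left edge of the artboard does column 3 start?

197 pt

Column 3 starts at margin + 2·(column + gutter) = 48 + 2·74.5 = 197 pt.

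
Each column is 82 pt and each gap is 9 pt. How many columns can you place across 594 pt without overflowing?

6 columns: 6·82 + 5·9 = 537 pt ≤ 594.
7 columns: 628 pt > 594. So 6.

6 columns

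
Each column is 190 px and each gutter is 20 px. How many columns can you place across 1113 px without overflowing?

5 columns: 5·190 + 4·20 = 1030 px ≤ 1113.
6 columns: 1240 px > 1113. So 5.

5 columns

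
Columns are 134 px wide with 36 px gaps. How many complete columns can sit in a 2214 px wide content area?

13 columns

k columns need k·134 + (k−1)·36 = k·170 − 36.
k·170 − 36 ≤ 2214 → k ≤ 2250 / 170 ≈ 13.24, so k = 13.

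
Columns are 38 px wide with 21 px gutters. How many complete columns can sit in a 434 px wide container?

7 columns: 7·38 + 6·21 = 392 px ≤ 434.
8 columns: 451 px > 434. So 7.

7 columns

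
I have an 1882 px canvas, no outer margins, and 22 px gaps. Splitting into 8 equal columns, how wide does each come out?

216 px

1882 − 7·22 = 1728; ÷8 gives c = 216 px.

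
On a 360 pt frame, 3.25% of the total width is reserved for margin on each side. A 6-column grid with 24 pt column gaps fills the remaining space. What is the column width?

36.1 pt

360 × (1 − 2·3.25%) = 360 × 93.5% = 336.6 pt for the columns.
6 columns + 5 column gaps: 6c + 5·24 = 336.6.
6c = 336.6 − 120 = 216.6, so c = 36.1 pt.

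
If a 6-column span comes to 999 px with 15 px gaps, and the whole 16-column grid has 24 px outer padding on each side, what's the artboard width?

2737 px

6c + 5·15 = 999 → 6c = 924 → c = 154 px.
Total width: 2·24 + 16·154 + 15·15 = 2737 px.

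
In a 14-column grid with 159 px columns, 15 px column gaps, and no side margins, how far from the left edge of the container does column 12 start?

1914 px

No margin, so column 12 starts at 11·(column + gutter) = 11·174 = 1914 px.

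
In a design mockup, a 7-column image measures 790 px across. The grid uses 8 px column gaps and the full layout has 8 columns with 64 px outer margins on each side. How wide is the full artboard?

Subtracting 6 column gaps of 8 leaves 742 for 7 columns, so c = 106 px.
Artboard = 2·64 + 8·106 + 7·8 = 128 + 848 + 56 = 1032 px.

1032 px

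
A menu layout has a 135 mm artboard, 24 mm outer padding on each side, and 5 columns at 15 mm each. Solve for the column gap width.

Content width = 135 − 2·24 = 87 mm.
5·15 + 4g = 87 → 4g = 12 → g = 3 mm.

3 mm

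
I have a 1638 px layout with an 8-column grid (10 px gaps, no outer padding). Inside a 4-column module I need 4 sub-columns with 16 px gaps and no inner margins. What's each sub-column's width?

191.5 px

8c + 7·10 = 1638 → 8c = 1568 → c = 196 px.
Span of 4: 4·196 + 3·10 = 784 + 30 = 814 px.
4d + 3·16 = 814 → 4d = 766 → d = 191.5 px.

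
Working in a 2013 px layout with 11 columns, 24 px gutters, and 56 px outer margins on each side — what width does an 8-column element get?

1376 px

Inside the margins: 2013 − 112 = 1901 px.
11c + 10·24 = 1901 → 11c = 1661 → c = 151 px.
Span of 8: 8·151 + 7·24 = 1208 + 168 = 1376 px.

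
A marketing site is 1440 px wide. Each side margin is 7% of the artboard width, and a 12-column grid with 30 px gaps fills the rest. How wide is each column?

75.7 px

Each margin = 7% of 1440 = 100.8 px; content = 1440 − 2·100.8 = 1238.4 px.
12c + 11·30 = 1238.4 → 12c = 908.4 → c = 75.7 px.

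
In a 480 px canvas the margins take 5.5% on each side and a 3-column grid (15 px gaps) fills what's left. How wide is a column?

132.4 px

480 × (1 − 2·5.5%) = 480 × 89% = 427.2 px for the columns.
Subtracting 2 gaps of 15 leaves 397.2 for 3 columns, so c = 132.4 px.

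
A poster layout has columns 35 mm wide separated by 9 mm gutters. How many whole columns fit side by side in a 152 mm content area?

3 columns

k columns need k·35 + (k−1)·9 = k·44 − 9.
k·44 − 9 ≤ 152 → k ≤ 161 / 44 ≈ 3.66, so k = 3.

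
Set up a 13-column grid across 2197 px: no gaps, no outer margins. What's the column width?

13c = 2197 → c = 169 px.

169 px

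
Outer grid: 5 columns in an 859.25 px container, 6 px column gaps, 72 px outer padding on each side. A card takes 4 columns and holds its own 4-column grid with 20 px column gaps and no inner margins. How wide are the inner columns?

127.75 px

Inside the margins: 859.25 − 144 = 715.25 px.
5 columns + 4 column gaps: 5c + 4·6 = 715.25.
5c = 715.25 − 24 = 691.25, so c = 138.25 px.
4 columns plus 3 column gaps: 553 + 18 = 571 px.
571 − 3·20 = 511; ÷4 gives d = 127.75 px.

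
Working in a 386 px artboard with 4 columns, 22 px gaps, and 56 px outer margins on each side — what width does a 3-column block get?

Subtract both margins: 386 − 2·56 = 274 px.
4c + 3·22 = 274 → 4c = 208 → c = 52 px.
3 columns plus 2 gaps: 156 + 44 = 200 px.

200 px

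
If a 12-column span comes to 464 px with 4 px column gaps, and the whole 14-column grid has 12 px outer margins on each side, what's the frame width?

Subtracting 11 column gaps of 4 leaves 420 for 12 columns, so c = 35 px.
Total width: 2·12 + 14·35 + 13·4 = 566 px.

566 px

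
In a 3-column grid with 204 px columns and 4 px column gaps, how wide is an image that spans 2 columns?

Span of 2: 2·204 + 1·4 = 408 + 4 = 412 px.

412 px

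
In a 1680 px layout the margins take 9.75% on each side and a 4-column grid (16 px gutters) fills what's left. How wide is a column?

326.1 px

Margins: 9.75% × 1680 = 163.8 px each, so content = 1680 − 327.6 = 1352.4 px.
4 columns + 3 gutters: 4c + 3·16 = 1352.4.
4c = 1352.4 − 48 = 1304.4, so c = 326.1 px.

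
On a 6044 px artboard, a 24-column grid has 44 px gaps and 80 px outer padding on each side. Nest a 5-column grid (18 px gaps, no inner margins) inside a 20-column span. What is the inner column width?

Subtract both margins: 6044 − 2·80 = 5884 px.
5884 − 23·44 = 4872; ÷24 gives c = 203 px.
20-column span = 20·203 + 19·44 = 4896 px.
4896 − 4·18 = 4824; ÷5 gives d = 964.8 px.

964.8 px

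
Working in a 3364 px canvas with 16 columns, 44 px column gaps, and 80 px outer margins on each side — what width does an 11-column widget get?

Subtract both margins: 3364 − 2·80 = 3204 px.
16c + 15·44 = 3204 → 16c = 2544 → c = 159 px.
Span of 11: 11·159 + 10·44 = 1749 + 440 = 2189 px.

2189 px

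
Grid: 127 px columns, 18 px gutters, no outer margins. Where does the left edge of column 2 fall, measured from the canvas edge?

Each column+gutter stride is 145 px; with no margin, 1 of them is 145 px.

145 px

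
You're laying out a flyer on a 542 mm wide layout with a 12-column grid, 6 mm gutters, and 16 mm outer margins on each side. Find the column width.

Content width = 542 − 2·16 = 510 mm.
Subtracting 11 gutters of 6 leaves 444 for 12 columns, so c = 37 mm.

37 mm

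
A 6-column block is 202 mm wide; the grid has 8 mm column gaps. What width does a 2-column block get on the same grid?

62 mm

6c + 5·8 = 202 → 6c = 162 → c = 27 mm.
2 columns plus 1 column gap: 54 + 8 = 62 mm.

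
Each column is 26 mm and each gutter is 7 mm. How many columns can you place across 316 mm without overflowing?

9 columns

9 columns: 9·26 + 8·7 = 290 mm ≤ 316.
10 columns: 323 mm > 316. So 9.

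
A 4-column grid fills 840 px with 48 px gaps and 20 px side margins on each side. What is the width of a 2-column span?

376 px

Inside the margins: 840 − 40 = 800 px.
4c + 3·48 = 800 → 4c = 656 → c = 164 px.
2-column span = 2·164 + 1·48 = 376 px.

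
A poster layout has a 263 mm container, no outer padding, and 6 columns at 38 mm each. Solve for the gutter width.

Columns use 228 mm, leaving 35 mm across 5 gutters = 7 mm each.

7 mm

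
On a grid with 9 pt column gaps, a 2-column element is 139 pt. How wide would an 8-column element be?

2 columns + 1 column gap: 2c + 1·9 = 139.
2c = 139 − 9 = 130, so c = 65 pt.
8-column span = 8·65 + 7·9 = 583 pt.

583 pt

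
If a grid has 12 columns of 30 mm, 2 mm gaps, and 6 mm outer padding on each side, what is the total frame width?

394 mm

Adding margins, columns and gutters: 12 + 360 + 22 = 394 mm.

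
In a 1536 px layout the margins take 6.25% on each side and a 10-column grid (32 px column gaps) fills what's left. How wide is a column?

Each margin = 6.25% of 1536 = 96 px; content = 1536 − 2·96 = 1344 px.
1344 − 9·32 = 1056; ÷10 gives c = 105.6 px.

105.6 px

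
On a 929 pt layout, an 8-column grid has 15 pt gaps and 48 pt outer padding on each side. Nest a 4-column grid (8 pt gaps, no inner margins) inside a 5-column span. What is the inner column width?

Outer content = 929 − 2·48 = 833 pt.
Subtracting 7 gaps of 15 leaves 728 for 8 columns, so c = 91 pt.
5 columns plus 4 gaps: 455 + 60 = 515 pt.
4 columns + 3 gaps: 4d + 3·8 = 515.
4d = 515 − 24 = 491, so d = 122.75 pt.

122.75 pt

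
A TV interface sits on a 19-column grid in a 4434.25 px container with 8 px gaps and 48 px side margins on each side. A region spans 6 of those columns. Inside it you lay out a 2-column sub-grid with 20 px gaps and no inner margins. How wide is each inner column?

672.25 px

Subtract both margins: 4434.25 − 2·48 = 4338.25 px.
4338.25 − 18·8 = 4194.25; ÷19 gives c = 220.75 px.
6 columns plus 5 gaps: 1324.5 + 40 = 1364.5 px.
2 columns + 1 gap: 2d + 1·20 = 1364.5.
2d = 1364.5 − 20 = 1344.5, so d = 672.25 px.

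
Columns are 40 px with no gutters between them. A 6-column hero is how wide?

With no gutters, 6 columns span 6·40 = 240 px.

240 px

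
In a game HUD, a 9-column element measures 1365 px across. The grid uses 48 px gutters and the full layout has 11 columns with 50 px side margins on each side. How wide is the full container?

9c + 8·48 = 1365 → 9c = 981 → c = 109 px.
Total width: 2·50 + 11·109 + 10·48 = 1779 px.

1779 px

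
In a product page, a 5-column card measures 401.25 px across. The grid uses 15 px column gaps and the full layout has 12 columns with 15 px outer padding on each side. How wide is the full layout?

401.25 − 4·15 = 341.25; ÷5 gives c = 68.25 px.
Adding margins, columns and gutters: 30 + 819 + 165 = 1014 px.

1014 px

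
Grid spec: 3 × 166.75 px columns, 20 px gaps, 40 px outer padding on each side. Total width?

Artboard = 2·40 + 3·166.75 + 2·20 = 80 + 500.25 + 40 = 620.25 px.

620.25 px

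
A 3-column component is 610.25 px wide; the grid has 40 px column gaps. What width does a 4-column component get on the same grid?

827 px

610.25 − 2·40 = 530.25; ÷3 gives c = 176.75 px.
4 columns plus 3 column gaps: 707 + 120 = 827 px.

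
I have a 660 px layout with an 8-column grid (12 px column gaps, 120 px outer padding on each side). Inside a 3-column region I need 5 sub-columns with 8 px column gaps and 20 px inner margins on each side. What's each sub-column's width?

15.6 px

Outer content = 660 − 2·120 = 420 px.
8 columns + 7 column gaps: 8c + 7·12 = 420.
8c = 420 − 84 = 336, so c = 42 px.
Span of 3: 3·42 + 2·12 = 126 + 24 = 150 px.
Inner content = 150 − 2·20 = 110 px.
5 columns + 4 column gaps: 5d + 4·8 = 110.
5d = 110 − 32 = 78, so d = 15.6 px.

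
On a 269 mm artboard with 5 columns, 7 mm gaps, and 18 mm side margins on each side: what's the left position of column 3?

114 mm

Inside the margins: 269 − 36 = 233 mm.
233 − 4·7 = 205; ÷5 gives c = 41 mm.
Each column+gutter stride is 48 mm; 2 of them past the 18 mm margin is 18 + 96 = 114 mm.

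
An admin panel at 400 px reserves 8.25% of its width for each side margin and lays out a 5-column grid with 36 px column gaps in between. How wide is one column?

38 px

Each margin = 8.25% of 400 = 33 px; content = 400 − 2·33 = 334 px.
5c + 4·36 = 334 → 5c = 190 → c = 38 px.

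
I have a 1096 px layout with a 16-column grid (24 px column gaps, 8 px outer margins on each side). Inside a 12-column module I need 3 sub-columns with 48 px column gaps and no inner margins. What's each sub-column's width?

236 px

Subtract both margins: 1096 − 2·8 = 1080 px.
16c + 15·24 = 1080 → 16c = 720 → c = 45 px.
Span of 12: 12·45 + 11·24 = 540 + 264 = 804 px.
Subtracting 2 column gaps of 48 leaves 708 for 3 columns, so d = 236 px.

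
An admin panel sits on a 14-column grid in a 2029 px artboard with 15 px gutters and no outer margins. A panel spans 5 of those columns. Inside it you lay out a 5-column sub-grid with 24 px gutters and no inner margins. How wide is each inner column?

123.8 px

Subtracting 13 gutters of 15 leaves 1834 for 14 columns, so c = 131 px.
5-column span = 5·131 + 4·15 = 715 px.
715 − 4·24 = 619; ÷5 gives d = 123.8 px.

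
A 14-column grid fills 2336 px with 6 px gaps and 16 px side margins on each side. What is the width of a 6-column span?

984 px

Content width = 2336 − 2·16 = 2304 px.
2304 − 13·6 = 2226; ÷14 gives c = 159 px.
6-column span = 6·159 + 5·6 = 984 px.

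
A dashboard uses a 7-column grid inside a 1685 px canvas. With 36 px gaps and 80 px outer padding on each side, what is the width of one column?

Subtract both margins: 1685 − 2·80 = 1525 px.
1525 − 6·36 = 1309; ÷7 gives c = 187 px.

187 px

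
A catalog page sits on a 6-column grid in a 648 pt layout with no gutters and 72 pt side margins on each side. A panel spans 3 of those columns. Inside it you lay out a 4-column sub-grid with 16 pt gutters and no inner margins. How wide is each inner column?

Inside the margins: 648 − 144 = 504 pt.
With no gutters, each column is 504/6 = 84 pt.
With no gutters, 3 columns span 3·84 = 252 pt.
Subtracting 3 gutters of 16 leaves 204 for 4 columns, so d = 51 pt.

51 pt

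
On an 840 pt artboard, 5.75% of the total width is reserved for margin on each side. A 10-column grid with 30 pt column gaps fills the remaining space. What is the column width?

47.34 pt

Each margin = 5.75% of 840 = 48.3 pt; content = 840 − 2·48.3 = 743.4 pt.
10c + 9·30 = 743.4 → 10c = 473.4 → c = 47.34 pt.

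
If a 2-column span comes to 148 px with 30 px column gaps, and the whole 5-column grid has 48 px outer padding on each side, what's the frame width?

148 − 1·30 = 118; ÷2 gives c = 59 px.
Adding margins, columns and gutters: 96 + 295 + 120 = 511 px.

511 px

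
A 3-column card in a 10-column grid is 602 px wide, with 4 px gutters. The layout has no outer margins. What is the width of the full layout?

2016 px

Subtracting 2 gutters of 4 leaves 594 for 3 columns, so c = 198 px.
Total width: 10·198 + 9·4 = 2016 px.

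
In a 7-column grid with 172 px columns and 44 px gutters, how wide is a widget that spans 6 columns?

6-column span = 6·172 + 5·44 = 1252 px.

1252 px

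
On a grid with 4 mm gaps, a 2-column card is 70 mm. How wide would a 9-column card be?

329 mm

70 − 1·4 = 66; ÷2 gives c = 33 mm.
9-column span = 9·33 + 8·4 = 329 mm.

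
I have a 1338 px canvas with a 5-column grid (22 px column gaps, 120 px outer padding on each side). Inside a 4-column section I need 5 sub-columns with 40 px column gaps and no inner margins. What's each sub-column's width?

142.8 px

Inside the margins: 1338 − 240 = 1098 px.
1098 − 4·22 = 1010; ÷5 gives c = 202 px.
4 columns plus 3 column gaps: 808 + 66 = 874 px.
5d + 4·40 = 874 → 5d = 714 → d = 142.8 px.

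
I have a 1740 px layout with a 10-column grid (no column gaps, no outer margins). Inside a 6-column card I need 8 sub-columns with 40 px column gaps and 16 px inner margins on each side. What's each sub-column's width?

91.5 px

With no column gaps, each column is 1740/10 = 174 px.
6-column span = 6·174 = 1044 px.
Inner content = 1044 − 2·16 = 1012 px.
8d + 7·40 = 1012 → 8d = 732 → d = 91.5 px.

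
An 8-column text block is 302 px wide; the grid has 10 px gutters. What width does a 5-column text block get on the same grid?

Subtracting 7 gutters of 10 leaves 232 for 8 columns, so c = 29 px.
Span of 5: 5·29 + 4·10 = 145 + 40 = 185 px.

185 px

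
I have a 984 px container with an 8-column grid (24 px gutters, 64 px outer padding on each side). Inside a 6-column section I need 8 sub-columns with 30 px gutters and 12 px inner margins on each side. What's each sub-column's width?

50.25 px

Take off 128 px of margins, leaving 856 px.
856 − 7·24 = 688; ÷8 gives c = 86 px.
6 columns plus 5 gutters: 516 + 120 = 636 px.
Inner content = 636 − 2·12 = 612 px.
8 columns + 7 gutters: 8d + 7·30 = 612.
8d = 612 − 210 = 402, so d = 50.25 px.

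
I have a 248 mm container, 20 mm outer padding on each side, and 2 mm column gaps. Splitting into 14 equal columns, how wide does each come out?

13 mm

Inside the margins: 248 − 40 = 208 mm.
208 − 13·2 = 182; ÷14 gives c = 13 mm.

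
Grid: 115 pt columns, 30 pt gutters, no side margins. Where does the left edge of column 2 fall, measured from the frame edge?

145 pt

No margin, so column 2 starts at 1·(column + gutter) = 1·145 = 145 pt.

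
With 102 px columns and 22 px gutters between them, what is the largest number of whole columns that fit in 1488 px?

12 columns

Each extra column adds 102 + 22 = 124 px.
(1488 + 22) / 124 = 12.18, so 12 columns fit.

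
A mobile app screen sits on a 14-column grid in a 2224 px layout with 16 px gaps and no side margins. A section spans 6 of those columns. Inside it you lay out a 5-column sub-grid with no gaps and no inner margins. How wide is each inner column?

14c + 13·16 = 2224 → 14c = 2016 → c = 144 px.
6-column span = 6·144 + 5·16 = 944 px.
944 / 5 = 188.8 px per column.

188.8 px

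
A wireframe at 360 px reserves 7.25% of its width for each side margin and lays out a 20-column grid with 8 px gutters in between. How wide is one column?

7.79 px

Each margin = 7.25% of 360 = 26.1 px; content = 360 − 2·26.1 = 307.8 px.
307.8 − 19·8 = 155.8; ÷20 gives c = 7.79 px.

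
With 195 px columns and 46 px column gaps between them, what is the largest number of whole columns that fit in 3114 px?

k columns need k·195 + (k−1)·46 = k·241 − 46.
k·241 − 46 ≤ 3114 → k ≤ 3160 / 241 ≈ 13.11, so k = 13.

13 columns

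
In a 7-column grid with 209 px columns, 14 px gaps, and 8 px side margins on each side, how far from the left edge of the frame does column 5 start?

900 px

Column 5 starts at margin + 4·(column + gutter) = 8 + 4·223 = 900 px.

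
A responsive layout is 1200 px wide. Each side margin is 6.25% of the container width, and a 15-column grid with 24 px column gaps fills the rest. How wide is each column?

47.6 px

1200 × (1 − 2·6.25%) = 1200 × 87.5% = 1050 px for the columns.
15 columns + 14 column gaps: 15c + 14·24 = 1050.
15c = 1050 − 336 = 714, so c = 47.6 px.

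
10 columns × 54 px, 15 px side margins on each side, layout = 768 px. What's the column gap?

Subtract both margins: 768 − 2·15 = 738 px.
Columns use 540 px, leaving 198 px across 9 column gaps = 22 px each.

22 px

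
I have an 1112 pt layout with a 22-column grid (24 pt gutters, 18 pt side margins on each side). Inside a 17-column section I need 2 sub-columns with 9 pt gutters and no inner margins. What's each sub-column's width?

Inside the margins: 1112 − 36 = 1076 pt.
Subtracting 21 gutters of 24 leaves 572 for 22 columns, so c = 26 pt.
17 columns plus 16 gutters: 442 + 384 = 826 pt.
2d + 1·9 = 826 → 2d = 817 → d = 408.5 pt.

408.5 pt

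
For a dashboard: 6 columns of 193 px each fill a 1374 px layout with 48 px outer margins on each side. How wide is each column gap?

Subtract both margins: 1374 − 2·48 = 1278 px.
6 columns take 6·193 = 1158 px; remaining 120 splits into 5 column gaps.
g = 120 / 5 = 24 px.

24 px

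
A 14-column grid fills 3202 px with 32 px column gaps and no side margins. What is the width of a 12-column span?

2740 px

3202 − 13·32 = 2786; ÷14 gives c = 199 px.
12 columns plus 11 column gaps: 2388 + 352 = 2740 px.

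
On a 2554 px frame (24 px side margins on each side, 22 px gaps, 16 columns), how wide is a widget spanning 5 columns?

768 px

Inside the margins: 2554 − 48 = 2506 px.
Subtracting 15 gaps of 22 leaves 2176 for 16 columns, so c = 136 px.
5-column span = 5·136 + 4·22 = 768 px.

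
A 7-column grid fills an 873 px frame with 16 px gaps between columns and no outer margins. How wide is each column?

111 px

7c + 6·16 = 873 → 7c = 777 → c = 111 px.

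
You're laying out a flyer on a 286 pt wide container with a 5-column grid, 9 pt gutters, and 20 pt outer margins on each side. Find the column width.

42 pt

Take off 40 pt of margins, leaving 246 pt.
5 columns + 4 gutters: 5c + 4·9 = 246.
5c = 246 − 36 = 210, so c = 42 pt.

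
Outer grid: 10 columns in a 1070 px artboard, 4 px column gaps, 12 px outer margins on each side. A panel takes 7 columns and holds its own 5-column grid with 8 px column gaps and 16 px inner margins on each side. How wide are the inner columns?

133.4 px

Outer content = 1070 − 2·12 = 1046 px.
10c + 9·4 = 1046 → 10c = 1010 → c = 101 px.
7 columns plus 6 column gaps: 707 + 24 = 731 px.
Inner content = 731 − 2·16 = 699 px.
5d + 4·8 = 699 → 5d = 667 → d = 133.4 px.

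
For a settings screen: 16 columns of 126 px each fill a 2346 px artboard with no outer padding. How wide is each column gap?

16·126 + 15g = 2346 → 15g = 330 → g = 22 px.

22 px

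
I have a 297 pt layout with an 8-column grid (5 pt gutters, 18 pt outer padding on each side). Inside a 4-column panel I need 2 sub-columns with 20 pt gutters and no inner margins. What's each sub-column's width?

54 pt

Outer content = 297 − 2·18 = 261 pt.
8c + 7·5 = 261 → 8c = 226 → c = 28.25 pt.
4 columns plus 3 gutters: 113 + 15 = 128 pt.
2 columns + 1 gutter: 2d + 1·20 = 128.
2d = 128 − 20 = 108, so d = 54 pt.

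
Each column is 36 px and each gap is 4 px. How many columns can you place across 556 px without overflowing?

k columns need k·36 + (k−1)·4 = k·40 − 4.
k·40 − 4 ≤ 556 → k ≤ 560 / 40 ≈ 14.00, so k = 14.

14 columns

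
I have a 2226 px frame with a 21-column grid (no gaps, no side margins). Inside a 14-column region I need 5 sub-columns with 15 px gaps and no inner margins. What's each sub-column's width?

284.8 px

With no gaps, each column is 2226/21 = 106 px.
With no gaps, 14 columns span 14·106 = 1484 px.
5 columns + 4 gaps: 5d + 4·15 = 1484.
5d = 1484 − 60 = 1424, so d = 284.8 px.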